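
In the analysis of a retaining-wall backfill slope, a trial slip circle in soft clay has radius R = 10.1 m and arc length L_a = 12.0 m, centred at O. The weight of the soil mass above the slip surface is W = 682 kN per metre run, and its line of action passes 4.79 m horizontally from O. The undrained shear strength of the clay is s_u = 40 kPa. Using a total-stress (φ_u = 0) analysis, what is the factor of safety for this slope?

FS = 1.48

Taking moments about the centre O, the resisting moment is provided by the undrained shear strength acting along the arc:
M_R = s_u·L_a·R = 40·12.00·10.1 = 4848.0 kN·m/m
M_D = W·d = 682·4.79 = 3266.8 kN·m/m
FS = M_R / M_D = 4848.0 / 3266.8 = 1.484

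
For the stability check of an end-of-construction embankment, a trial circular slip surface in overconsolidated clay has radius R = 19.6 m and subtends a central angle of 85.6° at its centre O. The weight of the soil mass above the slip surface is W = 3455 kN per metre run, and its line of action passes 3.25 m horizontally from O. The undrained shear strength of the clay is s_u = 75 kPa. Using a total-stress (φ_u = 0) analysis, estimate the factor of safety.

Taking moments about the centre O, the resisting moment is provided by the undrained shear strength acting along the arc:
Arc length L_a = R·θ = 19.6·(85.6°·π/180) = 19.6·1.4940 = 29.28 m
M_R = s_u·L_a·R = 75·29.28·19.6 = 43045.2 kN·m/m
M_D = W·d = 3455·3.25 = 11228.8 kN·m/m
FS = M_R / M_D = 43045.2 / 11228.8 = 3.833

FS = 3.83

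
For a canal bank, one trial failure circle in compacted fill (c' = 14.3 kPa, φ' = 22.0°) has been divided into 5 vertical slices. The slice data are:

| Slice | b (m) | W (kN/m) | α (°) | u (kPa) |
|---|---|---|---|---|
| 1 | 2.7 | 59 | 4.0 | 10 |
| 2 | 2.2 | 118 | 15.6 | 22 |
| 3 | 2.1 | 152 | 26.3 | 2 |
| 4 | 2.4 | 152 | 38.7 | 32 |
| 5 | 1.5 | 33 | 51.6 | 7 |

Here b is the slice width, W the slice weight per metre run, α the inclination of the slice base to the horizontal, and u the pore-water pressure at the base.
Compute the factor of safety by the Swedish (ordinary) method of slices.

Ordinary method of slices: FS = Σ[c'·Δl_i + (W_i cosα_i − u_i·Δl_i)·tanφ'] / Σ W_i sinα_i, with Δl_i = b_i / cosα_i.
Slice 1: Δl = 2.7/cos4.0° = 2.707 m; N'_1 = 59·cos4.0° − 10·2.707 = 31.8; c'Δl = 38.70; W sinα = 4.1
Slice 2: Δl = 2.2/cos15.6° = 2.284 m; N'_2 = 118·cos15.6° − 22·2.284 = 63.4; c'Δl = 32.66; W sinα = 31.7
Slice 3: Δl = 2.1/cos26.3° = 2.342 m; N'_3 = 152·cos26.3° − 2·2.342 = 131.6; c'Δl = 33.50; W sinα = 67.3
Slice 4: Δl = 2.4/cos38.7° = 3.075 m; N'_4 = 152·cos38.7° − 32·3.075 = 20.2; c'Δl = 43.98; W sinα = 95.0
Slice 5: Δl = 1.5/cos51.6° = 2.415 m; N'_5 = 33·cos51.6° − 7·2.415 = 3.6; c'Δl = 34.53; W sinα = 25.9
Σc'Δl = 183.4 kN/m; ΣN' = 250.6 kN/m; ΣW sinα = 224.1 kN/m
Resisting = 183.4 + 250.6·tan22.0° = 183.4 + 101.2 = 284.6 kN/m
FS = 284.6 / 224.1 = 1.270

FS = 1.27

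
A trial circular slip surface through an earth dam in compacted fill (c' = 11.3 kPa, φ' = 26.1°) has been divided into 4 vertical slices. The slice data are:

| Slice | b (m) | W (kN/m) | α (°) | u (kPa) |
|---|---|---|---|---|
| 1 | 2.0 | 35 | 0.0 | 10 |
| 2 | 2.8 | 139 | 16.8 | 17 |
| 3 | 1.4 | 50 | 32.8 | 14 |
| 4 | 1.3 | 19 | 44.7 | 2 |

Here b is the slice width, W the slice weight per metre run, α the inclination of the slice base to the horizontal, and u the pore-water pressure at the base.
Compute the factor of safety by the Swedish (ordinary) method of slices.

FS = 1.95

Ordinary method of slices: FS = Σ[c'·Δl_i + (W_i cosα_i − u_i·Δl_i)·tanφ'] / Σ W_i sinα_i, with Δl_i = b_i / cosα_i.
Slice 1: Δl = 2.0/cos0.0° = 2.000 m; N'_1 = 35·cos0.0° − 10·2.000 = 15.0; c'Δl = 22.60; W sinα = 0.0
Slice 2: Δl = 2.8/cos16.8° = 2.925 m; N'_2 = 139·cos16.8° − 17·2.925 = 83.3; c'Δl = 33.05; W sinα = 40.2
Slice 3: Δl = 1.4/cos32.8° = 1.666 m; N'_3 = 50·cos32.8° − 14·1.666 = 18.7; c'Δl = 18.82; W sinα = 27.1
Slice 4: Δl = 1.3/cos44.7° = 1.829 m; N'_4 = 19·cos44.7° − 2·1.829 = 9.8; c'Δl = 20.67; W sinα = 13.4
Σc'Δl = 95.1 kN/m; ΣN' = 126.9 kN/m; ΣW sinα = 80.6 kN/m
Resisting = 95.1 + 126.9·tan26.1° = 95.1 + 62.2 = 157.3 kN/m
FS = 157.3 / 80.6 = 1.951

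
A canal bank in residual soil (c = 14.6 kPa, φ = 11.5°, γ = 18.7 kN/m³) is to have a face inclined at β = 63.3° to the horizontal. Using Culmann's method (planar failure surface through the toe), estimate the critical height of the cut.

H_c = 7.16 m

Culmann's analysis gives the critical failure plane at α_cr = (β + φ)/2 = (63.3 + 11.5)/2 = 37.4°, and the critical height
H_c = (4c/γ) · sinβ cosφ / [1 − cos(β − φ)]
    = (4·14.6/18.7) · sin63.3°·cos11.5° / [1 − cos(51.8°)]
    = 3.123 · 0.8934·0.9799 / [1 − 0.6184]
    = 3.123 · 0.8754 / 0.3816
    = 7.16 m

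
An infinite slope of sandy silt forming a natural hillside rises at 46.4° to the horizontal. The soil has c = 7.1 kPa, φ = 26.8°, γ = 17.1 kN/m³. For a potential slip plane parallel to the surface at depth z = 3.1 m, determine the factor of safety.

For an infinite slope with a slip plane parallel to the surface (no pore pressure): FS = [c + γz cos²β tanφ] / [γz sinβ cosβ].
γz = 17.1·3.1 = 53.01 kN/m²
Numerator = 7.1 + 53.01·cos²46.4°·tan26.8° = 7.1 + 53.01·0.4756·0.5051 = 19.835 kPa
Denominator = 53.01·sin46.4°·cos46.4° = 53.01·0.7242·0.6896 = 26.473 kPa
FS = 19.835 / 26.473 = 0.749

FS = 0.75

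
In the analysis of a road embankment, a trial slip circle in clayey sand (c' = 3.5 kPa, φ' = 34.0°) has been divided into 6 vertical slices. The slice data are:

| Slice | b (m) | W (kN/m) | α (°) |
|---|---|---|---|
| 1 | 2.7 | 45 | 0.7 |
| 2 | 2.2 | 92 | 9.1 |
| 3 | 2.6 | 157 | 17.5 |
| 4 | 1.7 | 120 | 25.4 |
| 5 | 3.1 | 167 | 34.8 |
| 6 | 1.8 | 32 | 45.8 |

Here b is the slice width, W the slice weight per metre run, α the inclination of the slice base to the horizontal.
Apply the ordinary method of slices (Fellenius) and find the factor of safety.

FS = 1.85

Ordinary method of slices: FS = Σ[c'·Δl_i + (W_i cosα_i)·tanφ'] / Σ W_i sinα_i, with Δl_i = b_i / cosα_i.
Slice 1: Δl = 2.7/cos0.7° = 2.700 m; N'_1 = 45·cos0.7° = 45.0; c'Δl = 9.45; W sinα = 0.5
Slice 2: Δl = 2.2/cos9.1° = 2.228 m; N'_2 = 92·cos9.1° = 90.8; c'Δl = 7.80; W sinα = 14.6
Slice 3: Δl = 2.6/cos17.5° = 2.726 m; N'_3 = 157·cos17.5° = 149.7; c'Δl = 9.54; W sinα = 47.2
Slice 4: Δl = 1.7/cos25.4° = 1.882 m; N'_4 = 120·cos25.4° = 108.4; c'Δl = 6.59; W sinα = 51.5
Slice 5: Δl = 3.1/cos34.8° = 3.775 m; N'_5 = 167·cos34.8° = 137.1; c'Δl = 13.21; W sinα = 95.3
Slice 6: Δl = 1.8/cos45.8° = 2.582 m; N'_6 = 32·cos45.8° = 22.3; c'Δl = 9.04; W sinα = 22.9
Σc'Δl = 55.6 kN/m; ΣN' = 553.4 kN/m; ΣW sinα = 232.0 kN/m
Resisting = 55.6 + 553.4·tan34.0° = 55.6 + 373.3 = 428.9 kN/m
FS = 428.9 / 232.0 = 1.848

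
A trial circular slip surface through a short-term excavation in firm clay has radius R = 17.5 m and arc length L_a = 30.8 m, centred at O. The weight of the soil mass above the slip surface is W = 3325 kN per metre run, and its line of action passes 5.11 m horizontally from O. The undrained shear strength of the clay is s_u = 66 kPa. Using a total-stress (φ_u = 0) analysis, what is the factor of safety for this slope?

Taking moments about the centre O, the resisting moment is provided by the undrained shear strength acting along the arc:
M_R = s_u·L_a·R = 66·30.80·17.5 = 35574.0 kN·m/m
M_D = W·d = 3325·5.11 = 16990.8 kN·m/m
FS = M_R / M_D = 35574.0 / 16990.8 = 2.094

FS = 2.09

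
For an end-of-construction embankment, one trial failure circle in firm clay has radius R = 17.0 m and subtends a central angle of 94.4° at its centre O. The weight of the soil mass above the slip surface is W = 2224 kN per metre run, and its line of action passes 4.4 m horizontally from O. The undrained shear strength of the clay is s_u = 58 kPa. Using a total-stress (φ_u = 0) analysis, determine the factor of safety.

FS = 2.82

Taking moments about the centre O, the resisting moment is provided by the undrained shear strength acting along the arc:
Arc length L_a = R·θ = 17.0·(94.4°·π/180) = 17.0·1.6476 = 28.01 m
M_R = s_u·L_a·R = 58·28.01·17.0 = 27616.9 kN·m/m
M_D = W·d = 2224·4.4 = 9785.6 kN·m/m
FS = M_R / M_D = 27616.9 / 9785.6 = 2.822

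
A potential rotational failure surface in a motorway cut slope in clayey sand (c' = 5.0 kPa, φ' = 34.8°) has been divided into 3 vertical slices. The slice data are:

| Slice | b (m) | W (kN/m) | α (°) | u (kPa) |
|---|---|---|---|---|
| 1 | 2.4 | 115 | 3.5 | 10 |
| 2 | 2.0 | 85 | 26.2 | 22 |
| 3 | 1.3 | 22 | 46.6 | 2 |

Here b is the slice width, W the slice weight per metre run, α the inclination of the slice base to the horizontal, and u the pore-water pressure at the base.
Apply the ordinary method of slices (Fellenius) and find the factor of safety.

Ordinary method of slices: FS = Σ[c'·Δl_i + (W_i cosα_i − u_i·Δl_i)·tanφ'] / Σ W_i sinα_i, with Δl_i = b_i / cosα_i.
Slice 1: Δl = 2.4/cos3.5° = 2.404 m; N'_1 = 115·cos3.5° − 10·2.404 = 90.7; c'Δl = 12.02; W sinα = 7.0
Slice 2: Δl = 2.0/cos26.2° = 2.229 m; N'_2 = 85·cos26.2° − 22·2.229 = 27.2; c'Δl = 11.15; W sinα = 37.5
Slice 3: Δl = 1.3/cos46.6° = 1.892 m; N'_3 = 22·cos46.6° − 2·1.892 = 11.3; c'Δl = 9.46; W sinα = 16.0
Σc'Δl = 32.6 kN/m; ΣN' = 129.3 kN/m; ΣW sinα = 60.5 kN/m
Resisting = 32.6 + 129.3·tan34.8° = 32.6 + 89.9 = 122.5 kN/m
FS = 122.5 / 60.5 = 2.024

FS = 2.02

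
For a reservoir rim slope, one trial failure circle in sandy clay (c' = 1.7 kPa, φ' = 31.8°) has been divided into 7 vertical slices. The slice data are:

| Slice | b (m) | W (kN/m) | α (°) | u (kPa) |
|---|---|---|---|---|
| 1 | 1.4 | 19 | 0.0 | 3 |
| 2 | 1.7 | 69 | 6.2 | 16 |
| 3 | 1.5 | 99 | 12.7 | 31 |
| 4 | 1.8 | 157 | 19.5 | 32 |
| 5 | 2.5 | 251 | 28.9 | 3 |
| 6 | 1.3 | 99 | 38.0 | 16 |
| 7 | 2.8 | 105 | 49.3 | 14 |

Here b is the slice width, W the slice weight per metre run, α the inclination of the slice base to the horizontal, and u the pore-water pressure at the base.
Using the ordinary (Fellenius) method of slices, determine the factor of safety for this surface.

Ordinary method of slices: FS = Σ[c'·Δl_i + (W_i cosα_i − u_i·Δl_i)·tanφ'] / Σ W_i sinα_i, with Δl_i = b_i / cosα_i.
Slice 1: Δl = 1.4/cos0.0° = 1.400 m; N'_1 = 19·cos0.0° − 3·1.400 = 14.8; c'Δl = 2.38; W sinα = 0.0
Slice 2: Δl = 1.7/cos6.2° = 1.710 m; N'_2 = 69·cos6.2° − 16·1.710 = 41.2; c'Δl = 2.91; W sinα = 7.5
Slice 3: Δl = 1.5/cos12.7° = 1.538 m; N'_3 = 99·cos12.7° − 31·1.538 = 48.9; c'Δl = 2.61; W sinα = 21.8
Slice 4: Δl = 1.8/cos19.5° = 1.910 m; N'_4 = 157·cos19.5° − 32·1.910 = 86.9; c'Δl = 3.25; W sinα = 52.4
Slice 5: Δl = 2.5/cos28.9° = 2.856 m; N'_5 = 251·cos28.9° − 3·2.856 = 211.2; c'Δl = 4.85; W sinα = 121.3
Slice 6: Δl = 1.3/cos38.0° = 1.650 m; N'_6 = 99·cos38.0° − 16·1.650 = 51.6; c'Δl = 2.80; W sinα = 61.0
Slice 7: Δl = 2.8/cos49.3° = 4.294 m; N'_7 = 105·cos49.3° − 14·4.294 = 8.4; c'Δl = 7.30; W sinα = 79.6
Σc'Δl = 26.1 kN/m; ΣN' = 463.0 kN/m; ΣW sinα = 343.5 kN/m
Resisting = 26.1 + 463.0·tan31.8° = 26.1 + 287.1 = 313.2 kN/m
FS = 313.2 / 343.5 = 0.912

FS = 0.91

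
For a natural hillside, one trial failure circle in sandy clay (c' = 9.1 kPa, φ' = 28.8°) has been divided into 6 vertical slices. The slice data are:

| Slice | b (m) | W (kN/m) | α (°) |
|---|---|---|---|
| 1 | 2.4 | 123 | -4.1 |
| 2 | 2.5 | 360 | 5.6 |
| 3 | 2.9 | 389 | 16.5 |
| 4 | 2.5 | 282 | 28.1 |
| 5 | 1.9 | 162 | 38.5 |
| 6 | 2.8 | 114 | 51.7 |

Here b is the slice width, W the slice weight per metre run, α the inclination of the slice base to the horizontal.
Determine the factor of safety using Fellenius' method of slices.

FS = 1.90

Ordinary method of slices: FS = Σ[c'·Δl_i + (W_i cosα_i)·tanφ'] / Σ W_i sinα_i, with Δl_i = b_i / cosα_i.
Slice 1: Δl = 2.4/cos(-4.1°) = 2.406 m; N'_1 = 123·cos(-4.1°) = 122.7; c'Δl = 21.90; W sinα = -8.8
Slice 2: Δl = 2.5/cos5.6° = 2.512 m; N'_2 = 360·cos5.6° = 358.3; c'Δl = 22.86; W sinα = 35.1
Slice 3: Δl = 2.9/cos16.5° = 3.025 m; N'_3 = 389·cos16.5° = 373.0; c'Δl = 27.52; W sinα = 110.5
Slice 4: Δl = 2.5/cos28.1° = 2.834 m; N'_4 = 282·cos28.1° = 248.8; c'Δl = 25.79; W sinα = 132.8
Slice 5: Δl = 1.9/cos38.5° = 2.428 m; N'_5 = 162·cos38.5° = 126.8; c'Δl = 22.09; W sinα = 100.8
Slice 6: Δl = 2.8/cos51.7° = 4.518 m; N'_6 = 114·cos51.7° = 70.7; c'Δl = 41.11; W sinα = 89.5
Σc'Δl = 161.3 kN/m; ΣN' = 1300.1 kN/m; ΣW sinα = 460.0 kN/m
Resisting = 161.3 + 1300.1·tan28.8° = 161.3 + 714.8 = 876.0 kN/m
FS = 876.0 / 460.0 = 1.905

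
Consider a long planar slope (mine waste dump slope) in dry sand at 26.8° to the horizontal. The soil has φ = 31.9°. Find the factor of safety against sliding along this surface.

For a dry cohesionless infinite slope the factor of safety is FS = tanφ / tanβ.
FS = tan31.9° / tan26.8° = 0.6224 / 0.5051 = 1.232

FS = 1.23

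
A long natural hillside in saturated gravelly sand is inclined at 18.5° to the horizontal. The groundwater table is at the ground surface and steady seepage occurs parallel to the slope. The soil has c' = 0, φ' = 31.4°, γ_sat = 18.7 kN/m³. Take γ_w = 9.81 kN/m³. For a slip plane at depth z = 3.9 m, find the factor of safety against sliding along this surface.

With seepage parallel to the slope and the water table at the surface, the effective normal stress on the slip plane uses the buoyant unit weight γ' = γ_sat − γ_w while the driving shear stress uses γ_sat:
FS = [c' + γ' z cos²β tanφ'] / [γ_sat z sinβ cosβ]
(For c' = 0 this reduces to FS = (γ'/γ_sat)·tanφ'/tanβ.)
γ' = 18.7 − 9.81 = 8.89 kN/m³
Numerator = 0.0 + 8.89·3.9·cos²18.5°·tan31.4° = 0.0 + 8.89·3.9·0.8993·0.6104 = 19.033 kPa
Denominator = 18.7·3.9·sin18.5°·cos18.5° = 18.7·3.9·0.3173·0.9483 = 21.945 kPa
FS = 19.033 / 21.945 = 0.867

FS = 0.87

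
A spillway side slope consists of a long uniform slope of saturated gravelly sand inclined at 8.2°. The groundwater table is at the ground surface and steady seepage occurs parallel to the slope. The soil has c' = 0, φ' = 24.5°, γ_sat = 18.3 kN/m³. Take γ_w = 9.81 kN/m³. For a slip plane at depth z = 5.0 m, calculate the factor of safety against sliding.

FS = 1.47

With seepage parallel to the slope and the water table at the surface, the effective normal stress on the slip plane uses the buoyant unit weight γ' = γ_sat − γ_w while the driving shear stress uses γ_sat:
FS = [c' + γ' z cos²β tanφ'] / [γ_sat z sinβ cosβ]
(For c' = 0 this reduces to FS = (γ'/γ_sat)·tanφ'/tanβ.)
γ' = 18.3 − 9.81 = 8.49 kN/m³
Numerator = 0.0 + 8.49·5.0·cos²8.2°·tan24.5° = 0.0 + 8.49·5.0·0.9797·0.4557 = 18.952 kPa
Denominator = 18.3·5.0·sin8.2°·cos8.2° = 18.3·5.0·0.1426·0.9898 = 12.917 kPa
FS = 18.952 / 12.917 = 1.467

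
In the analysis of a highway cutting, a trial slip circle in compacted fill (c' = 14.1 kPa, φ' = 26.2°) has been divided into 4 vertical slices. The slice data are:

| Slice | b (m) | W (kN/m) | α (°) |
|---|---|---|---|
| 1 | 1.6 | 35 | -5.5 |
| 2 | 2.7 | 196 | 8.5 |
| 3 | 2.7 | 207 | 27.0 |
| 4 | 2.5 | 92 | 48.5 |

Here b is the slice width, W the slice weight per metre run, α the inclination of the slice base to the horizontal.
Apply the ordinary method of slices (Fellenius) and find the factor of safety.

FS = 2.07

Ordinary method of slices: FS = Σ[c'·Δl_i + (W_i cosα_i)·tanφ'] / Σ W_i sinα_i, with Δl_i = b_i / cosα_i.
Slice 1: Δl = 1.6/cos(-5.5°) = 1.607 m; N'_1 = 35·cos(-5.5°) = 34.8; c'Δl = 22.66; W sinα = -3.4
Slice 2: Δl = 2.7/cos8.5° = 2.730 m; N'_2 = 196·cos8.5° = 193.8; c'Δl = 38.49; W sinα = 29.0
Slice 3: Δl = 2.7/cos27.0° = 3.030 m; N'_3 = 207·cos27.0° = 184.4; c'Δl = 42.73; W sinα = 94.0
Slice 4: Δl = 2.5/cos48.5° = 3.773 m; N'_4 = 92·cos48.5° = 61.0; c'Δl = 53.20; W sinα = 68.9
Σc'Δl = 157.1 kN/m; ΣN' = 474.1 kN/m; ΣW sinα = 188.5 kN/m
Resisting = 157.1 + 474.1·tan26.2° = 157.1 + 233.3 = 390.4 kN/m
FS = 390.4 / 188.5 = 2.071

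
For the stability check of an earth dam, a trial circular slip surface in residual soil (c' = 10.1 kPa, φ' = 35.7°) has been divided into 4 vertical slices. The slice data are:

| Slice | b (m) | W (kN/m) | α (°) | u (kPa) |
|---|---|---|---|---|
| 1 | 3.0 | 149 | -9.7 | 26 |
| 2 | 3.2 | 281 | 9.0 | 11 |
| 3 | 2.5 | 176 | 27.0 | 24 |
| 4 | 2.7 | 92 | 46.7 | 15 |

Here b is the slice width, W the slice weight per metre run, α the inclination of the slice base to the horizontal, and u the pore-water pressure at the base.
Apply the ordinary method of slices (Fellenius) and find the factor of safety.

Ordinary method of slices: FS = Σ[c'·Δl_i + (W_i cosα_i − u_i·Δl_i)·tanφ'] / Σ W_i sinα_i, with Δl_i = b_i / cosα_i.
Slice 1: Δl = 3.0/cos(-9.7°) = 3.044 m; N'_1 = 149·cos(-9.7°) − 26·3.044 = 67.7; c'Δl = 30.74; W sinα = -25.1
Slice 2: Δl = 3.2/cos9.0° = 3.240 m; N'_2 = 281·cos9.0° − 11·3.240 = 241.9; c'Δl = 32.72; W sinα = 44.0
Slice 3: Δl = 2.5/cos27.0° = 2.806 m; N'_3 = 176·cos27.0° − 24·2.806 = 89.5; c'Δl = 28.34; W sinα = 79.9
Slice 4: Δl = 2.7/cos46.7° = 3.937 m; N'_4 = 92·cos46.7° − 15·3.937 = 4.0; c'Δl = 39.76; W sinα = 67.0
Σc'Δl = 131.6 kN/m; ΣN' = 403.2 kN/m; ΣW sinα = 165.7 kN/m
Resisting = 131.6 + 403.2·tan35.7° = 131.6 + 289.7 = 421.3 kN/m
FS = 421.3 / 165.7 = 2.542

FS = 2.54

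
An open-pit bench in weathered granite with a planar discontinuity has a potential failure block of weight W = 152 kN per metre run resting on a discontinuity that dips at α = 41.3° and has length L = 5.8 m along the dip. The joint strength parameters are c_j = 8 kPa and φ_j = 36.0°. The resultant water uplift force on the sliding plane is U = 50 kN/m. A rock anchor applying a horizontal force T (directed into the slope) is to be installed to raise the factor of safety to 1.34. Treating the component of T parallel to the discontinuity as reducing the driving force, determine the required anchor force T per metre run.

T = 28 kN/m

Resolving forces along and normal to the sliding plane, with the horizontal anchor force T adding T·sinα to the effective normal force and T·cosα acting up the plane against the driving force:
FS = [c_jL + (W cosα − U + T sinα) tanφ_j] / [W sinα − T cosα]
Without the anchor: N' = 64.2 kN/m, driving T_d = 100.3 kN/m, resisting R = 8·5.8 + 64.2·tan36.0° = 93.0 kN/m, FS = 0.93.
Setting FS = 1.34 and solving for T:
1.34·(100.3 − T cos41.3°) = 93.0 + T sin41.3°·tan36.0°
T·(sin41.3°·tan36.0° + 1.34·cos41.3°) = 1.34·100.3 − 93.0
T·(0.6600·0.7265 + 1.34·0.7513) = 134.4 − 93.0 = 41.4
T·1.4862 = 41.4
T = 27.8 kN/m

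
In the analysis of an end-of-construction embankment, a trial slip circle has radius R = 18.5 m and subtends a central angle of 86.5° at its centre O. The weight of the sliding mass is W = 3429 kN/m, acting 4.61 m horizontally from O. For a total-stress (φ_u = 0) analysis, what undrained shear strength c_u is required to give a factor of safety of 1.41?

FS = c_u·L_a·R / (W·d), so c_u = FS·W·d / (L_a·R).
Arc length L_a = R·θ = 18.5·(86.5°·π/180) = 18.5·1.5097 = 27.93 m
c_u = 1.41·3429·4.61 / (27.93·18.5) = 22288.8 / 516.70 = 43.14 kPa

c_u = 43.1 kPa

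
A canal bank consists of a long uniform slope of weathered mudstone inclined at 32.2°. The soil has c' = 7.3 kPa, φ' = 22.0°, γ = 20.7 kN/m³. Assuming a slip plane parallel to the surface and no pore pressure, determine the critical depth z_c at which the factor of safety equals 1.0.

z_c = 2.18 m

Setting FS = 1.00 in FS = [c' + γz cos²β tanφ'] / [γz sinβ cosβ] and solving for z:
z = c' / [γ cosβ (FS·sinβ − cosβ·tanφ')]
  = 7.3 / [20.7·cos32.2°·(1.00·sin32.2° − cos32.2°·tan22.0°)]
  = 7.3 / [20.7·0.8462·(1.00·0.5329 − 0.8462·0.4040)]
  = 7.3 / 3.3455 = 2.182 m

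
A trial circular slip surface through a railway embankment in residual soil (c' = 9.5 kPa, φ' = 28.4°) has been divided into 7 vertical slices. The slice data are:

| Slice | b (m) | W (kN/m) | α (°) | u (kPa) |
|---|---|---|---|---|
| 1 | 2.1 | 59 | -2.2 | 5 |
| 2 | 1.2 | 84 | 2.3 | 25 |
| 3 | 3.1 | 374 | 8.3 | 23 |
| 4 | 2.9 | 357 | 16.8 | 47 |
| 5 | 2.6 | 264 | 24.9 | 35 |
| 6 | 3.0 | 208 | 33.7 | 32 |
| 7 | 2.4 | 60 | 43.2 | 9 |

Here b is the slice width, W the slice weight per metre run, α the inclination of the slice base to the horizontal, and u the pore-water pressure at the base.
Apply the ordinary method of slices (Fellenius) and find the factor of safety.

FS = 1.46

Ordinary method of slices: FS = Σ[c'·Δl_i + (W_i cosα_i − u_i·Δl_i)·tanφ'] / Σ W_i sinα_i, with Δl_i = b_i / cosα_i.
Slice 1: Δl = 2.1/cos(-2.2°) = 2.102 m; N'_1 = 59·cos(-2.2°) − 5·2.102 = 48.4; c'Δl = 19.96; W sinα = -2.3
Slice 2: Δl = 1.2/cos2.3° = 1.201 m; N'_2 = 84·cos2.3° − 25·1.201 = 53.9; c'Δl = 11.41; W sinα = 3.4
Slice 3: Δl = 3.1/cos8.3° = 3.133 m; N'_3 = 374·cos8.3° − 23·3.133 = 298.0; c'Δl = 29.76; W sinα = 54.0
Slice 4: Δl = 2.9/cos16.8° = 3.029 m; N'_4 = 357·cos16.8° − 47·3.029 = 199.4; c'Δl = 28.78; W sinα = 103.2
Slice 5: Δl = 2.6/cos24.9° = 2.866 m; N'_5 = 264·cos24.9° − 35·2.866 = 139.1; c'Δl = 27.23; W sinα = 111.2
Slice 6: Δl = 3.0/cos33.7° = 3.606 m; N'_6 = 208·cos33.7° − 32·3.606 = 57.7; c'Δl = 34.26; W sinα = 115.4
Slice 7: Δl = 2.4/cos43.2° = 3.292 m; N'_7 = 60·cos43.2° − 9·3.292 = 14.1; c'Δl = 31.28; W sinα = 41.1
Σc'Δl = 182.7 kN/m; ΣN' = 810.7 kN/m; ΣW sinα = 425.9 kN/m
Resisting = 182.7 + 810.7·tan28.4° = 182.7 + 438.3 = 621.0 kN/m
FS = 621.0 / 425.9 = 1.458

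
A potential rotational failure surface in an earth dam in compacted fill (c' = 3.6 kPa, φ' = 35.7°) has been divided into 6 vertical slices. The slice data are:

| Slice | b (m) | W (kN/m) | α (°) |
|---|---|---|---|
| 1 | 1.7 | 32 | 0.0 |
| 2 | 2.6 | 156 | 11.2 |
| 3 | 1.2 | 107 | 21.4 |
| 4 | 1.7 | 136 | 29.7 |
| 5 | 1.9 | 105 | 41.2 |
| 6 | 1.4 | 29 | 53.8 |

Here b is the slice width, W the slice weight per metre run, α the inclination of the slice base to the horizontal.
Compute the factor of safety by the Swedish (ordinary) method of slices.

Ordinary method of slices: FS = Σ[c'·Δl_i + (W_i cosα_i)·tanφ'] / Σ W_i sinα_i, with Δl_i = b_i / cosα_i.
Slice 1: Δl = 1.7/cos0.0° = 1.700 m; N'_1 = 32·cos0.0° = 32.0; c'Δl = 6.12; W sinα = 0.0
Slice 2: Δl = 2.6/cos11.2° = 2.650 m; N'_2 = 156·cos11.2° = 153.0; c'Δl = 9.54; W sinα = 30.3
Slice 3: Δl = 1.2/cos21.4° = 1.289 m; N'_3 = 107·cos21.4° = 99.6; c'Δl = 4.64; W sinα = 39.0
Slice 4: Δl = 1.7/cos29.7° = 1.957 m; N'_4 = 136·cos29.7° = 118.1; c'Δl = 7.05; W sinα = 67.4
Slice 5: Δl = 1.9/cos41.2° = 2.525 m; N'_5 = 105·cos41.2° = 79.0; c'Δl = 9.09; W sinα = 69.2
Slice 6: Δl = 1.4/cos53.8° = 2.370 m; N'_6 = 29·cos53.8° = 17.1; c'Δl = 8.53; W sinα = 23.4
Σc'Δl = 45.0 kN/m; ΣN' = 498.9 kN/m; ΣW sinα = 229.3 kN/m
Resisting = 45.0 + 498.9·tan35.7° = 45.0 + 358.5 = 403.5 kN/m
FS = 403.5 / 229.3 = 1.760

FS = 1.76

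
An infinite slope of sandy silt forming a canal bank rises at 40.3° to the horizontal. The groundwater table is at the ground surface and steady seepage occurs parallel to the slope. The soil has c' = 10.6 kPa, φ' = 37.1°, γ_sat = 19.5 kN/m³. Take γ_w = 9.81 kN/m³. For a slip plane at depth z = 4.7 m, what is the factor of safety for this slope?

With seepage parallel to the slope and the water table at the surface, the effective normal stress on the slip plane uses the buoyant unit weight γ' = γ_sat − γ_w while the driving shear stress uses γ_sat:
FS = [c' + γ' z cos²β tanφ'] / [γ_sat z sinβ cosβ]
γ' = 19.5 − 9.81 = 9.69 kN/m³
Numerator = 10.6 + 9.69·4.7·cos²40.3°·tan37.1° = 10.6 + 9.69·4.7·0.5817·0.7563 = 30.635 kPa
Denominator = 19.5·4.7·sin40.3°·cos40.3° = 19.5·4.7·0.6468·0.7627 = 45.210 kPa
FS = 30.635 / 45.210 = 0.678

FS = 0.68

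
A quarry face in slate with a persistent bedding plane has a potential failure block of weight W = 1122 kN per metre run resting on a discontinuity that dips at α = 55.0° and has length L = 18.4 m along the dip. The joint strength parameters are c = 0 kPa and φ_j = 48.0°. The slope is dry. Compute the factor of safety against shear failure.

Resolving the block weight along and normal to the plane and applying the Mohr–Coulomb strength on the joint:
N' = W cosα = 1122·cos55.0° = 643.6 kN/m
Driving force T = W sinα = 1122·sin55.0° = 919.1 kN/m
Resisting force R = c·L + N'·tanφ_j = 0·18.4 + 643.6·tan48.0° = 0.0 + 714.7 = 714.7 kN/m
FS = R / T = 714.7 / 919.1 = 0.778

FS = 0.78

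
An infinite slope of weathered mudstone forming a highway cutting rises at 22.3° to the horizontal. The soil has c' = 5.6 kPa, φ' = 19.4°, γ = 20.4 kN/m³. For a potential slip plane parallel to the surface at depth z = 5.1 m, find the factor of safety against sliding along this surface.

For an infinite slope with a slip plane parallel to the surface (no pore pressure): FS = [c' + γz cos²β tanφ'] / [γz sinβ cosβ].
γz = 20.4·5.1 = 104.04 kN/m²
Numerator = 5.6 + 104.04·cos²22.3°·tan19.4° = 5.6 + 104.04·0.8560·0.3522 = 36.963 kPa
Denominator = 104.04·sin22.3°·cos22.3° = 104.04·0.3795·0.9252 = 36.526 kPa
FS = 36.963 / 36.526 = 1.012

FS = 1.01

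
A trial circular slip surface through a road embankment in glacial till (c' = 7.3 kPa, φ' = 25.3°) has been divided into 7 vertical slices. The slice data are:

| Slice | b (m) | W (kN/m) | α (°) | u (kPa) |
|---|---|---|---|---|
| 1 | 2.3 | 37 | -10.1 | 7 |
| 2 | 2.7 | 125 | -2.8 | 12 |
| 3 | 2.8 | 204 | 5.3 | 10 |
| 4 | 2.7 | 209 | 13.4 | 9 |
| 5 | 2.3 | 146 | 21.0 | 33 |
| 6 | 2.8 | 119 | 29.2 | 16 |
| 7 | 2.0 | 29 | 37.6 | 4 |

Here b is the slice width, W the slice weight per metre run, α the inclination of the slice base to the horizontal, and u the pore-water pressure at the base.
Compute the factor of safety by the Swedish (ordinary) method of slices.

FS = 2.27

Ordinary method of slices: FS = Σ[c'·Δl_i + (W_i cosα_i − u_i·Δl_i)·tanφ'] / Σ W_i sinα_i, with Δl_i = b_i / cosα_i.
Slice 1: Δl = 2.3/cos(-10.1°) = 2.336 m; N'_1 = 37·cos(-10.1°) − 7·2.336 = 20.1; c'Δl = 17.05; W sinα = -6.5
Slice 2: Δl = 2.7/cos(-2.8°) = 2.703 m; N'_2 = 125·cos(-2.8°) − 12·2.703 = 92.4; c'Δl = 19.73; W sinα = -6.1
Slice 3: Δl = 2.8/cos5.3° = 2.812 m; N'_3 = 204·cos5.3° − 10·2.812 = 175.0; c'Δl = 20.53; W sinα = 18.8
Slice 4: Δl = 2.7/cos13.4° = 2.776 m; N'_4 = 209·cos13.4° − 9·2.776 = 178.3; c'Δl = 20.26; W sinα = 48.4
Slice 5: Δl = 2.3/cos21.0° = 2.464 m; N'_5 = 146·cos21.0° − 33·2.464 = 55.0; c'Δl = 17.98; W sinα = 52.3
Slice 6: Δl = 2.8/cos29.2° = 3.208 m; N'_6 = 119·cos29.2° − 16·3.208 = 52.6; c'Δl = 23.42; W sinα = 58.1
Slice 7: Δl = 2.0/cos37.6° = 2.524 m; N'_7 = 29·cos37.6° − 4·2.524 = 12.9; c'Δl = 18.43; W sinα = 17.7
Σc'Δl = 137.4 kN/m; ΣN' = 586.3 kN/m; ΣW sinα = 182.8 kN/m
Resisting = 137.4 + 586.3·tan25.3° = 137.4 + 277.1 = 414.5 kN/m
FS = 414.5 / 182.8 = 2.268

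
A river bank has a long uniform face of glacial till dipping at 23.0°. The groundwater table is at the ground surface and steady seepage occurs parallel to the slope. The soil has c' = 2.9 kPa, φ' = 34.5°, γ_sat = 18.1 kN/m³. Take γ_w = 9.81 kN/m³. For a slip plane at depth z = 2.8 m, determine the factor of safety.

FS = 0.90

With seepage parallel to the slope and the water table at the surface, the effective normal stress on the slip plane uses the buoyant unit weight γ' = γ_sat − γ_w while the driving shear stress uses γ_sat:
FS = [c' + γ' z cos²β tanφ'] / [γ_sat z sinβ cosβ]
γ' = 18.1 − 9.81 = 8.29 kN/m³
Numerator = 2.9 + 8.29·2.8·cos²23.0°·tan34.5° = 2.9 + 8.29·2.8·0.8473·0.6873 = 16.418 kPa
Denominator = 18.1·2.8·sin23.0°·cos23.0° = 18.1·2.8·0.3907·0.9205 = 18.228 kPa
FS = 16.418 / 18.228 = 0.901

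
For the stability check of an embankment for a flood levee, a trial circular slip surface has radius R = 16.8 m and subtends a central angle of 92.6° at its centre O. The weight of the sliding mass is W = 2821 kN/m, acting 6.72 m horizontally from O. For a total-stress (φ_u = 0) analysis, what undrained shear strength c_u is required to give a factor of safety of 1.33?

c_u = 55.3 kPa

FS = c_u·L_a·R / (W·d), so c_u = FS·W·d / (L_a·R).
Arc length L_a = R·θ = 16.8·(92.6°·π/180) = 16.8·1.6162 = 27.15 m
c_u = 1.33·2821·6.72 / (27.15·16.8) = 25213.0 / 456.15 = 55.27 kPa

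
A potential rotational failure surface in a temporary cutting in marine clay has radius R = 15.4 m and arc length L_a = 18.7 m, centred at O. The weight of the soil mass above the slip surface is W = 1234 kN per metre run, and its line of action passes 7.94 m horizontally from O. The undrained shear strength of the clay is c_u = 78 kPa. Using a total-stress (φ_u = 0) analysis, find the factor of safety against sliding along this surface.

Taking moments about the centre O, the resisting moment is provided by the undrained shear strength acting along the arc:
M_R = c_u·L_a·R = 78·18.70·15.4 = 22462.4 kN·m/m
M_D = W·d = 1234·7.94 = 9798.0 kN·m/m
FS = M_R / M_D = 22462.4 / 9798.0 = 2.293

FS = 2.29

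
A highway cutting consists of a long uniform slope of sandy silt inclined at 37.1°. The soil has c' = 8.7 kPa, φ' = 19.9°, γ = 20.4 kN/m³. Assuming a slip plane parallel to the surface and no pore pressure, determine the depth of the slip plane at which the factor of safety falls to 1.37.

z = 0.99 m

Setting FS = 1.37 in FS = [c' + γz cos²β tanφ'] / [γz sinβ cosβ] and solving for z:
z = c' / [γ cosβ (FS·sinβ − cosβ·tanφ')]
  = 8.7 / [20.4·cos37.1°·(1.37·sin37.1° − cos37.1°·tan19.9°)]
  = 8.7 / [20.4·0.7976·(1.37·0.6032 − 0.7976·0.3620)]
  = 8.7 / 8.7483 = 0.994 m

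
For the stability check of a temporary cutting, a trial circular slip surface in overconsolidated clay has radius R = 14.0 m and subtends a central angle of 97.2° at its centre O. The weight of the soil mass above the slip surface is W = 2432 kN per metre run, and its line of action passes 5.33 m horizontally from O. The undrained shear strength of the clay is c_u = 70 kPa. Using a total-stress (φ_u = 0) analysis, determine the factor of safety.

FS = 1.80

Taking moments about the centre O, the resisting moment is provided by the undrained shear strength acting along the arc:
Arc length L_a = R·θ = 14.0·(97.2°·π/180) = 14.0·1.6965 = 23.75 m
M_R = c_u·L_a·R = 70·23.75·14.0 = 23275.4 kN·m/m
M_D = W·d = 2432·5.33 = 12962.6 kN·m/m
FS = M_R / M_D = 23275.4 / 12962.6 = 1.796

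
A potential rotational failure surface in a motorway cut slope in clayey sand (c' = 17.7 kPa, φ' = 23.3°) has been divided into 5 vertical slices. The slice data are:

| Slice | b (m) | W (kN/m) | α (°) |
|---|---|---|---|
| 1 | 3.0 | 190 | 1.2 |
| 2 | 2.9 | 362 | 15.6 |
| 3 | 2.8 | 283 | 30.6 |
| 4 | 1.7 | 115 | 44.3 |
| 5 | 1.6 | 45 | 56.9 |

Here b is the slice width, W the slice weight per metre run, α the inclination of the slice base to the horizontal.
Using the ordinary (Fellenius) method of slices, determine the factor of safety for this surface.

Ordinary method of slices: FS = Σ[c'·Δl_i + (W_i cosα_i)·tanφ'] / Σ W_i sinα_i, with Δl_i = b_i / cosα_i.
Slice 1: Δl = 3.0/cos1.2° = 3.001 m; N'_1 = 190·cos1.2° = 190.0; c'Δl = 53.11; W sinα = 4.0
Slice 2: Δl = 2.9/cos15.6° = 3.011 m; N'_2 = 362·cos15.6° = 348.7; c'Δl = 53.29; W sinα = 97.3
Slice 3: Δl = 2.8/cos30.6° = 3.253 m; N'_3 = 283·cos30.6° = 243.6; c'Δl = 57.58; W sinα = 144.1
Slice 4: Δl = 1.7/cos44.3° = 2.375 m; N'_4 = 115·cos44.3° = 82.3; c'Δl = 42.04; W sinα = 80.3
Slice 5: Δl = 1.6/cos56.9° = 2.930 m; N'_5 = 45·cos56.9° = 24.6; c'Δl = 51.86; W sinα = 37.7
Σc'Δl = 257.9 kN/m; ΣN' = 889.1 kN/m; ΣW sinα = 363.4 kN/m
Resisting = 257.9 + 889.1·tan23.3° = 257.9 + 382.9 = 640.8 kN/m
FS = 640.8 / 363.4 = 1.763

FS = 1.76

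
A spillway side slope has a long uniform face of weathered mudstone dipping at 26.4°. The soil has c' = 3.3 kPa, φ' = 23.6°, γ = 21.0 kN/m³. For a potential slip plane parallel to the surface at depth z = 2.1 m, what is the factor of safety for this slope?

FS = 1.07

For an infinite slope with a slip plane parallel to the surface (no pore pressure): FS = [c' + γz cos²β tanφ'] / [γz sinβ cosβ].
γz = 21.0·2.1 = 44.10 kN/m²
Numerator = 3.3 + 44.10·cos²26.4°·tan23.6° = 3.3 + 44.10·0.8023·0.4369 = 18.758 kPa
Denominator = 44.10·sin26.4°·cos26.4° = 44.10·0.4446·0.8957 = 17.563 kPa
FS = 18.758 / 17.563 = 1.068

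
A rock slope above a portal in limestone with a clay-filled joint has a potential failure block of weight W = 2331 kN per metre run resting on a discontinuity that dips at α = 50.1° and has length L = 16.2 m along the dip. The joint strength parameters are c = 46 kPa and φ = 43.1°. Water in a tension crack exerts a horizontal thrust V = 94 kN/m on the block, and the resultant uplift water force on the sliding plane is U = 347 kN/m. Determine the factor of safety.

Resolving the block weight along and normal to the plane and applying the Mohr–Coulomb strength on the joint:
N' = W cosα − U − V sinα = 2331·cos50.1° − 347 − 94·sin50.1° = 1076.1 kN/m
Driving force T = W sinα + V cosα = 2331·sin50.1° + 94·cos50.1° = 1848.6 kN/m
Resisting force R = c·L + N'·tanφ = 46·16.2 + 1076.1·tan43.1° = 745.2 + 1007.0 = 1752.2 kN/m
FS = R / T = 1752.2 / 1848.6 = 0.948

FS = 0.95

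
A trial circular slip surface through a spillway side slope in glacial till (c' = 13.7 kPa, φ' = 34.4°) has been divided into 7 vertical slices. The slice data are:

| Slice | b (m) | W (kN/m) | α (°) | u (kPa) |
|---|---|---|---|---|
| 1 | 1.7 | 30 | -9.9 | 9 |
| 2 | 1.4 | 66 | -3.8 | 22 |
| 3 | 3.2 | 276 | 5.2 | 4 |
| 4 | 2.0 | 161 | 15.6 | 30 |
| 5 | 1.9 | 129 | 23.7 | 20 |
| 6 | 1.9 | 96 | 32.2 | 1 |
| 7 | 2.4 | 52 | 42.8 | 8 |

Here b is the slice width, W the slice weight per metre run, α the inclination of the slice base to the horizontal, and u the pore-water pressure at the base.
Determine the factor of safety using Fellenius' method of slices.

Ordinary method of slices: FS = Σ[c'·Δl_i + (W_i cosα_i − u_i·Δl_i)·tanφ'] / Σ W_i sinα_i, with Δl_i = b_i / cosα_i.
Slice 1: Δl = 1.7/cos(-9.9°) = 1.726 m; N'_1 = 30·cos(-9.9°) − 9·1.726 = 14.0; c'Δl = 23.64; W sinα = -5.2
Slice 2: Δl = 1.4/cos(-3.8°) = 1.403 m; N'_2 = 66·cos(-3.8°) − 22·1.403 = 35.0; c'Δl = 19.22; W sinα = -4.4
Slice 3: Δl = 3.2/cos5.2° = 3.213 m; N'_3 = 276·cos5.2° − 4·3.213 = 262.0; c'Δl = 44.02; W sinα = 25.0
Slice 4: Δl = 2.0/cos15.6° = 2.076 m; N'_4 = 161·cos15.6° − 30·2.076 = 92.8; c'Δl = 28.45; W sinα = 43.3
Slice 5: Δl = 1.9/cos23.7° = 2.075 m; N'_5 = 129·cos23.7° − 20·2.075 = 76.6; c'Δl = 28.43; W sinα = 51.9
Slice 6: Δl = 1.9/cos32.2° = 2.245 m; N'_6 = 96·cos32.2° − 1·2.245 = 79.0; c'Δl = 30.76; W sinα = 51.2
Slice 7: Δl = 2.4/cos42.8° = 3.271 m; N'_7 = 52·cos42.8° − 8·3.271 = 12.0; c'Δl = 44.81; W sinα = 35.3
Σc'Δl = 219.3 kN/m; ΣN' = 571.4 kN/m; ΣW sinα = 197.1 kN/m
Resisting = 219.3 + 571.4·tan34.4° = 219.3 + 391.2 = 610.6 kN/m
FS = 610.6 / 197.1 = 3.098

FS = 3.10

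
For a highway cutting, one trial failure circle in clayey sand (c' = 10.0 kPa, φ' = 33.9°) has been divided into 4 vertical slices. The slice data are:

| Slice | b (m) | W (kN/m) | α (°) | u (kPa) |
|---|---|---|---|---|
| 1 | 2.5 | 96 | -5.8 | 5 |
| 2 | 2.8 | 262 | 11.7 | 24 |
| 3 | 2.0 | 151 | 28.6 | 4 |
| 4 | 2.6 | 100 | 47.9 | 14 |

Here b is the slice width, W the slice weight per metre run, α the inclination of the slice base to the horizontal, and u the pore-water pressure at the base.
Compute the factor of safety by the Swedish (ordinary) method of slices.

Ordinary method of slices: FS = Σ[c'·Δl_i + (W_i cosα_i − u_i·Δl_i)·tanφ'] / Σ W_i sinα_i, with Δl_i = b_i / cosα_i.
Slice 1: Δl = 2.5/cos(-5.8°) = 2.513 m; N'_1 = 96·cos(-5.8°) − 5·2.513 = 82.9; c'Δl = 25.13; W sinα = -9.7
Slice 2: Δl = 2.8/cos11.7° = 2.859 m; N'_2 = 262·cos11.7° − 24·2.859 = 187.9; c'Δl = 28.59; W sinα = 53.1
Slice 3: Δl = 2.0/cos28.6° = 2.278 m; N'_3 = 151·cos28.6° − 4·2.278 = 123.5; c'Δl = 22.78; W sinα = 72.3
Slice 4: Δl = 2.6/cos47.9° = 3.878 m; N'_4 = 100·cos47.9° − 14·3.878 = 12.7; c'Δl = 38.78; W sinα = 74.2
Σc'Δl = 115.3 kN/m; ΣN' = 407.1 kN/m; ΣW sinα = 189.9 kN/m
Resisting = 115.3 + 407.1·tan33.9° = 115.3 + 273.6 = 388.8 kN/m
FS = 388.8 / 189.9 = 2.047

FS = 2.05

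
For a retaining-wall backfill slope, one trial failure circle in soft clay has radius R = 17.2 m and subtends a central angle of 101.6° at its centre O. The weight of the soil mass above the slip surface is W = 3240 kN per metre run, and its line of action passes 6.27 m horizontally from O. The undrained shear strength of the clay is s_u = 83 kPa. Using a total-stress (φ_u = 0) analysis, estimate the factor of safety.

Taking moments about the centre O, the resisting moment is provided by the undrained shear strength acting along the arc:
Arc length L_a = R·θ = 17.2·(101.6°·π/180) = 17.2·1.7733 = 30.50 m
M_R = s_u·L_a·R = 83·30.50·17.2 = 43541.8 kN·m/m
M_D = W·d = 3240·6.27 = 20314.8 kN·m/m
FS = M_R / M_D = 43541.8 / 20314.8 = 2.143

FS = 2.14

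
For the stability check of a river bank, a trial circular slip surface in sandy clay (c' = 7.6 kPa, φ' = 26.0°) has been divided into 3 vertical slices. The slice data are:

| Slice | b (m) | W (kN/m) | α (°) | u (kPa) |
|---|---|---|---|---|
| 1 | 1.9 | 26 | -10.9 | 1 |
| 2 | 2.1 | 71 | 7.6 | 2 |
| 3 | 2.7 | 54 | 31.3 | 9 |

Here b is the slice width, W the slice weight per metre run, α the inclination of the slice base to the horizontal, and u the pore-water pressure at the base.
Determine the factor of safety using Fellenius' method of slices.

Ordinary method of slices: FS = Σ[c'·Δl_i + (W_i cosα_i − u_i·Δl_i)·tanφ'] / Σ W_i sinα_i, with Δl_i = b_i / cosα_i.
Slice 1: Δl = 1.9/cos(-10.9°) = 1.935 m; N'_1 = 26·cos(-10.9°) − 1·1.935 = 23.6; c'Δl = 14.71; W sinα = -4.9
Slice 2: Δl = 2.1/cos7.6° = 2.119 m; N'_2 = 71·cos7.6° − 2·2.119 = 66.1; c'Δl = 16.10; W sinα = 9.4
Slice 3: Δl = 2.7/cos31.3° = 3.160 m; N'_3 = 54·cos31.3° − 9·3.160 = 17.7; c'Δl = 24.02; W sinα = 28.1
Σc'Δl = 54.8 kN/m; ΣN' = 107.4 kN/m; ΣW sinα = 32.5 kN/m
Resisting = 54.8 + 107.4·tan26.0° = 54.8 + 52.4 = 107.2 kN/m
FS = 107.2 / 32.5 = 3.296

FS = 3.30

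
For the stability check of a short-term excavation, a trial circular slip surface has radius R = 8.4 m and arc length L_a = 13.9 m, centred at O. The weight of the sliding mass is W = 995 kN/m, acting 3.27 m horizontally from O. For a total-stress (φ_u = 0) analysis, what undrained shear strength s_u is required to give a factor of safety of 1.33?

FS = s_u·L_a·R / (W·d), so s_u = FS·W·d / (L_a·R).
s_u = 1.33·995·3.27 / (13.90·8.4) = 4327.4 / 116.76 = 37.06 kPa

s_u = 37.1 kPa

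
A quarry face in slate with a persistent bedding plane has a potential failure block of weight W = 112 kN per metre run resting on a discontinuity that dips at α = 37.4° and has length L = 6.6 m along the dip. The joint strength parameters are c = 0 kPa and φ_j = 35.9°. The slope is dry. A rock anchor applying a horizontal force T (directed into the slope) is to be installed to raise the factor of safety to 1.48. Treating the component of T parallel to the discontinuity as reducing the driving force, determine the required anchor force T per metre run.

T = 22 kN/m

Resolving forces along and normal to the sliding plane, with the horizontal anchor force T adding T·sinα to the effective normal force and T·cosα acting up the plane against the driving force:
FS = [cL + (W cosα + T sinα) tanφ_j] / [W sinα − T cosα]
Without the anchor: N' = 89.0 kN/m, driving T_d = 68.0 kN/m, resisting R = 0·6.6 + 89.0·tan35.9° = 64.4 kN/m, FS = 0.95.
Setting FS = 1.48 and solving for T:
1.48·(68.0 − T cos37.4°) = 64.4 + T sin37.4°·tan35.9°
T·(sin37.4°·tan35.9° + 1.48·cos37.4°) = 1.48·68.0 − 64.4
T·(0.6074·0.7239 + 1.48·0.7944) = 100.7 − 64.4 = 36.3
T·1.6154 = 36.3
T = 22.5 kN/m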